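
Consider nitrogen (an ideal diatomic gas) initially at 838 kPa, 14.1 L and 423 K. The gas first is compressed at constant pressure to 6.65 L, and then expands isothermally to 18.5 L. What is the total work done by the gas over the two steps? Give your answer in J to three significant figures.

W_total ≈ -541 J

Step 1 (isobaric): W = PΔV = (838 kPa)(6.65 − 14.1 L) = -6243 J.
After step 1: P = 838 kPa, V = 6.65 L, T = 199.5 K.
Step 2 (isothermal): W = P₁V₁ ln(V₂/V₁) = (5573) ln(18.5/6.65) = 5702 J.
W_total = -6243 + 5702 = -541.4 J.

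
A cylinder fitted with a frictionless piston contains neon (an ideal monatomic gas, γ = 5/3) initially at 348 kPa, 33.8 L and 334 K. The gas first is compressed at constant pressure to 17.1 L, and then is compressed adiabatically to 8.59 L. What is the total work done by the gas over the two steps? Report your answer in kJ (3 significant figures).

W_total ≈ -11.0 kJ

Step 1 (isobaric): W = PΔV = (348 kPa)(17.1 − 33.8 L) = -5812 J.
After step 1: P = 348 kPa, V = 17.1 L, T = 169 K.
Step 2 (adiabatic): W = (P₁V₁ − P₂V₂)/(γ−1) = (5951 − 9417)/0.667 = -5199 J.
W_total = -5812 − 5199 = -11011 J.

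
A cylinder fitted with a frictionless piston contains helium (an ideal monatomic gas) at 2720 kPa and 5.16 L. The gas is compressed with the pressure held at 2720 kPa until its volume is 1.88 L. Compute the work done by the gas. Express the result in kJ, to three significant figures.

Isobaric: W = P ΔV.
W = (2720 kPa)(1.88 − 5.16 L) = (2720)(-3.28) = -8922 J.

W ≈ -8.92 kJ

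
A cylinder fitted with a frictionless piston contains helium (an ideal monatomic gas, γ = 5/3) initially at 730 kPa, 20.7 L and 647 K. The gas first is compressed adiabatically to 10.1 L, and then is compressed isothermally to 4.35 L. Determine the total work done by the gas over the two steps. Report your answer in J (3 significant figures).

Step 1 (adiabatic): W = (P₁V₁ − P₂V₂)/(γ−1) = (15111 − 24381)/0.667 = -13906 J.
After step 1: P = 2414 kPa, V = 10.1 L, T = 1044 K.
Step 2 (isothermal): W = P₁V₁ ln(V₂/V₁) = (24381) ln(4.35/10.1) = -20538 J.
W_total = -13906 − 20538 = -34444 J.

W_total ≈ -34400 J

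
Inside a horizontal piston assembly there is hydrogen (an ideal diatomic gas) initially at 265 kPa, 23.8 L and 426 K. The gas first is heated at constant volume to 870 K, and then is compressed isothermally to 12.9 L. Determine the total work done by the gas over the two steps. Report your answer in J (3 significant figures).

W_total ≈ -7890 J

Step 1 (isochoric): W = 0 (constant volume).
After step 1: P = 541.2 kPa (V unchanged).
Step 2 (isothermal): W = P₁V₁ ln(V₂/V₁) = (12880) ln(12.9/23.8) = -7889 J.
W_total = 0 − 7889 = -7889 J.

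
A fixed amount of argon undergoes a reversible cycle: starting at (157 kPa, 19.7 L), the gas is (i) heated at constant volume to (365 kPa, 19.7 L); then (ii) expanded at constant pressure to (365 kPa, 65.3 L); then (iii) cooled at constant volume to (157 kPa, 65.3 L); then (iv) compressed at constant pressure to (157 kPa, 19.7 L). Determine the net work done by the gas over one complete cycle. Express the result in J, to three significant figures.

Constant-volume legs do no work.
W(ii) = (365)(65.3 − 19.7) = 16644 J; W(iv) = (157)(19.7 − 65.3) = -7159 J.
W_net = 16644 − 7159 = 9485 J (the clockwise enclosed area).

W_net ≈ 9480 J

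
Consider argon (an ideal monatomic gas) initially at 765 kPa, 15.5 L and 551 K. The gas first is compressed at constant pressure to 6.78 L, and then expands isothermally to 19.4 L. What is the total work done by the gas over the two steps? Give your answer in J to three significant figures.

W_total ≈ -1220 J

Step 1 (isobaric): W = PΔV = (765 kPa)(6.78 − 15.5 L) = -6671 J.
After step 1: P = 765 kPa, V = 6.78 L, T = 241 K.
Step 2 (isothermal): W = P₁V₁ ln(V₂/V₁) = (5187) ln(19.4/6.78) = 5453 J.
W_total = -6671 + 5453 = -1218 J.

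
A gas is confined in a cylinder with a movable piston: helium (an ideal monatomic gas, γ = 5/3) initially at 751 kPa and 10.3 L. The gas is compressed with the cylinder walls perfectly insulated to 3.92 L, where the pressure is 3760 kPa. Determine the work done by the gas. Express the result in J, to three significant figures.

W ≈ -10500 J

Adiabatic: W = (P₁V₁ − P₂V₂)/(γ − 1) with γ = 5/3.
P₁V₁ = 7735 J, P₂V₂ = 14739 J.
W = (7735 − 14739) / 0.6667 = -10506 J.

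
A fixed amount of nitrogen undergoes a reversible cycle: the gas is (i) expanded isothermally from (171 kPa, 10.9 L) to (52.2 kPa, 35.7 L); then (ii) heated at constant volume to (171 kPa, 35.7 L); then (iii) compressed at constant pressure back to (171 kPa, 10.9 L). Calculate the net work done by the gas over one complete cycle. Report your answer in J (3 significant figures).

Leg (i): W = PᵢVᵢ ln(V_f/Vᵢ) = (1864) ln(35.7/10.9) = 2211 J.
Leg (ii): W = 0.
Leg (iii): W = PΔV = (171)(10.9 − 35.7) = -4241 J.
W_net = 2211 − 4241 = -2029 J.

W_net ≈ -2030 J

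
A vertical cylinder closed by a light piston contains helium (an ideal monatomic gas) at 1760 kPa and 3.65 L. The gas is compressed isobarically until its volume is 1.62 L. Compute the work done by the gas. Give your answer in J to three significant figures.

Isobaric: W = P ΔV.
W = (1760 kPa)(1.62 − 3.65 L) = (1760)(-2.03) = -3573 J.

W ≈ -3570 J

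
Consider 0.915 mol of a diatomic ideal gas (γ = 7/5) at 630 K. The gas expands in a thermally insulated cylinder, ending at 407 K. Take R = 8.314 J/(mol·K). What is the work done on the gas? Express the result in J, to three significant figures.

Adiabatic ⇒ Q = 0, so W_by = −ΔU = nCᵥ(T₁ − T₂).
Cᵥ = 5R/2 = 20.79 J/(mol·K).
W = (0.915)(20.79)(630 − 407) = 4241 J.
Work on gas = −W_by = -4241 J.

W ≈ -4240 J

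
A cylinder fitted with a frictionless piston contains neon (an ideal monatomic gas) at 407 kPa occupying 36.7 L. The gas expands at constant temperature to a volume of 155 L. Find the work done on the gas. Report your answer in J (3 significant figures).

W ≈ -21500 J

Isothermal: W = nRT ln(V₂/V₁) = P₁V₁ ln(V₂/V₁).
P₁V₁ = (407 kPa)(36.7 L) = 14937 J.
W = 14937 × ln(155/36.7) = 14937 × 1.441
W_by_gas = 21519 J; work on gas = −W_by = -21519 J.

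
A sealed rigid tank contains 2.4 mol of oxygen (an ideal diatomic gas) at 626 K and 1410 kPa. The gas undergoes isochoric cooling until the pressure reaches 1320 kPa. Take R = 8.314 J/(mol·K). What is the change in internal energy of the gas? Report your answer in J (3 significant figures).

ΔU ≈ -1990 J

Constant volume ⇒ W = 0, so Q = ΔU = nCᵥΔT with Cᵥ = 5R/2 = 20.79 J/(mol·K).
At constant V, T₂/T₁ = P₂/P₁ ⇒ ΔT = T₁(P₂/P₁ − 1) = 626·(1320/1410 − 1) = -39.96 K.
ΔU = (2.4)(20.79)(-39.96) = -1993 J.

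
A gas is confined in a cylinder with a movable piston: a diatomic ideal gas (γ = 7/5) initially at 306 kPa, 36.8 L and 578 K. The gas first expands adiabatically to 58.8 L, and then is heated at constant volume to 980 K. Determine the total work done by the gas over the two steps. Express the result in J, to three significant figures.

W_total ≈ 4810 J

Step 1 (adiabatic): W = (P₁V₁ − P₂V₂)/(γ−1) = (11261 − 9336)/0.4 = 4812 J.
Step 2 (isochoric): W = 0 (constant volume).
W_total = 4812 + 0 = 4812 J.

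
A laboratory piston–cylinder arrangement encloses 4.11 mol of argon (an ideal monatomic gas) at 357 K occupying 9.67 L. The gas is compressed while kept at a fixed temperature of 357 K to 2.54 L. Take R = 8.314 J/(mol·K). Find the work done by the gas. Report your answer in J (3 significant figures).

Isothermal: W = nRT ln(V₂/V₁).
W = (4.11)(8.314)(357) × ln(2.54/9.67)
  = 12199 × -1.337
W_by_gas = -16308 J.

W ≈ -16300 J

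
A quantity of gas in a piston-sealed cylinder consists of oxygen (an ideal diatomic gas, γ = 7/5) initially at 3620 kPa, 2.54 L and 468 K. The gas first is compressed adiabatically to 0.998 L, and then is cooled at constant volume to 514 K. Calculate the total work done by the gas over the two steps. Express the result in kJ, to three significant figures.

W_total ≈ -10.4 kJ

Step 1 (adiabatic): W = (P₁V₁ − P₂V₂)/(γ−1) = (9195 − 13361)/0.4 = -10414 J.
Step 2 (isochoric): W = 0 (constant volume).
W_total = -10414 + 0 = -10414 J.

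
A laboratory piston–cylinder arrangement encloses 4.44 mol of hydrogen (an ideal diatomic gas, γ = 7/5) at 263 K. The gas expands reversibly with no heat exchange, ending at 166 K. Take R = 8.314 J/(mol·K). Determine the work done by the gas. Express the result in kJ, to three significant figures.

Adiabatic ⇒ Q = 0, so W_by = −ΔU = nCᵥ(T₁ − T₂).
Cᵥ = 5R/2 = 20.79 J/(mol·K).
W = (4.44)(20.79)(263 − 166) = 8952 J.

W ≈ 8.95 kJ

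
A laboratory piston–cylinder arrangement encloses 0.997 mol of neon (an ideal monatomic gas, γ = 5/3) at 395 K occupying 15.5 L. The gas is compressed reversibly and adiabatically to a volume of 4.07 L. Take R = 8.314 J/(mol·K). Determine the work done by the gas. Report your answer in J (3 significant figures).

W ≈ -7070 J

Adiabatic: TV^(γ−1) = const with γ = 5/3.
T₂ = T₁ (V₁/V₂)^(γ−1) = 395 × (15.5/4.07)^0.667 = 395 × 2.439 = 963.3 K.
W_by = nCᵥ(T₁ − T₂) = (0.997)(12.47)(395 − 963.3) = -7066 J.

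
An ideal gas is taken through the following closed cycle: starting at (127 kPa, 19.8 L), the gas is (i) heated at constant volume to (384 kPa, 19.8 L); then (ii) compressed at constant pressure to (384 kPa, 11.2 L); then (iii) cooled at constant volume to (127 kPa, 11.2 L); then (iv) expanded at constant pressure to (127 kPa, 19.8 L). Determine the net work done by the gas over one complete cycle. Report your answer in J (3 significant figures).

Constant-volume legs do no work.
W(ii) = (384)(11.2 − 19.8) = -3302 J; W(iv) = (127)(19.8 − 11.2) = 1092 J.
W_net = -3302 + 1092 = -2210 J (the counter-clockwise enclosed area).

W_net ≈ -2210 J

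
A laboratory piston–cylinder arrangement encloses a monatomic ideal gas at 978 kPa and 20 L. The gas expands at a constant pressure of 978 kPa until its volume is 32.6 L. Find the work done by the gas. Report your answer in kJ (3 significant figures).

Isobaric: W = P ΔV.
W = (978 kPa)(32.6 − 20 L) = (978)(12.6) = 12323 J.

W ≈ 12.3 kJ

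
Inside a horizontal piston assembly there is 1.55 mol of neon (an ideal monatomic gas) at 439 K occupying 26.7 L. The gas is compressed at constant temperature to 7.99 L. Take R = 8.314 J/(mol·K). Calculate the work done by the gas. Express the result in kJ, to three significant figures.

Isothermal: W = nRT ln(V₂/V₁).
W = (1.55)(8.314)(439) × ln(7.99/26.7)
  = 5657 × -1.206
W_by_gas = -6825 J.

W ≈ -6.83 kJ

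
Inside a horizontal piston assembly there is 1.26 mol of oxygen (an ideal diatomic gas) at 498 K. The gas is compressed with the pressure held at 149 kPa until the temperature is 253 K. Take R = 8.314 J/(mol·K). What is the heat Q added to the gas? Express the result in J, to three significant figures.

Q ≈ -8980 J

Isobaric: W = nRΔT = (1.26)(8.314)(-245) = -2567 J.
ΔU = nCᵥΔT with Cᵥ = 5R/2: ΔU = (1.26)(20.79)(-245) = -6416 J.
Q = ΔU + W = -6416 − 2567 = -8983 J.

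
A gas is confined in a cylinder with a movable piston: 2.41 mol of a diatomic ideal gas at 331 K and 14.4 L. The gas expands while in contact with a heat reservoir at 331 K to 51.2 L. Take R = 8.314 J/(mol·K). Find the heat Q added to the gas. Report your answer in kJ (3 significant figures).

Isothermal ⇒ ΔU = 0, so Q = W = nRT ln(V₂/V₁).
Q = (2.41)(8.314)(331) ln(51.2/14.4) = 6632 × 1.269 = 8413 J.

Q ≈ 8.41 kJ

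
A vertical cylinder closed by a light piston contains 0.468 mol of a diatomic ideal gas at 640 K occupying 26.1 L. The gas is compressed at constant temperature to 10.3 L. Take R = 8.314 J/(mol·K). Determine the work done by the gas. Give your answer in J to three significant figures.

W ≈ -2320 J

Isothermal: W = nRT ln(V₂/V₁).
W = (0.468)(8.314)(640) × ln(10.3/26.1)
  = 2490 × -0.9298
W_by_gas = -2315 J.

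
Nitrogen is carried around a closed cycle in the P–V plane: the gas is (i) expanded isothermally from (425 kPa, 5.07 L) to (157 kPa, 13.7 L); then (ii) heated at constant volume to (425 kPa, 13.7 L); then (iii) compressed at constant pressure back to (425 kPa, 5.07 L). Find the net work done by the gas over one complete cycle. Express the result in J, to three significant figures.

Leg (i): W = PᵢVᵢ ln(V_f/Vᵢ) = (2155) ln(13.7/5.07) = 2142 J.
Leg (ii): W = 0.
Leg (iii): W = PΔV = (425)(5.07 − 13.7) = -3668 J.
W_net = 2142 − 3668 = -1526 J.

W_net ≈ -1530 J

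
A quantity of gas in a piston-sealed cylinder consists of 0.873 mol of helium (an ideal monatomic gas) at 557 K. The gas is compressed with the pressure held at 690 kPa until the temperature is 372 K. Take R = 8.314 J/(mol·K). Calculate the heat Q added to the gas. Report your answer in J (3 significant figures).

Isobaric: W = nRΔT = (0.873)(8.314)(-185) = -1343 J.
ΔU = nCᵥΔT with Cᵥ = 3R/2: ΔU = (0.873)(12.47)(-185) = -2014 J.
Q = ΔU + W = -2014 − 1343 = -3357 J.

Q ≈ -3360 J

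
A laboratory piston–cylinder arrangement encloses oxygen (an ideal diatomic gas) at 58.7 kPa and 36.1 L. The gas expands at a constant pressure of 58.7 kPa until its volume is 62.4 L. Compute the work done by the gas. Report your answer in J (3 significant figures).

Isobaric: W = P ΔV.
W = (58.7 kPa)(62.4 − 36.1 L) = (58.7)(26.3) = 1544 J.

W ≈ 1540 J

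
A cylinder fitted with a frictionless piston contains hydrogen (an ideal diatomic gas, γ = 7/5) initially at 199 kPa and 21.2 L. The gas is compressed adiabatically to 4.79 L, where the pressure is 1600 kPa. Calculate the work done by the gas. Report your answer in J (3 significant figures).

Adiabatic: W = (P₁V₁ − P₂V₂)/(γ − 1) with γ = 7/5.
P₁V₁ = 4219 J, P₂V₂ = 7664 J.
W = (4219 − 7664) / 0.4 = -8613 J.

W ≈ -8610 J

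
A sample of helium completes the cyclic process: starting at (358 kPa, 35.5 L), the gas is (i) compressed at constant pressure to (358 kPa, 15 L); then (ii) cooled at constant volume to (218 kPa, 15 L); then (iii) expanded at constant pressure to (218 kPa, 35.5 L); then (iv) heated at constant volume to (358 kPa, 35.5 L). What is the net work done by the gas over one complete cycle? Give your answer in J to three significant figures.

W_net ≈ -2870 J

Constant-volume legs do no work.
W(i) = (358)(15 − 35.5) = -7339 J; W(iii) = (218)(35.5 − 15) = 4469 J.
W_net = -7339 + 4469 = -2870 J (the counter-clockwise enclosed area).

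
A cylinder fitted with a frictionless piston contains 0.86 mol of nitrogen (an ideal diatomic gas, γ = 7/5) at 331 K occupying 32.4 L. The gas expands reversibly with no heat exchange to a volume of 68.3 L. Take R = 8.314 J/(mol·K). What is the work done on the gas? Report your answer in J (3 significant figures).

W ≈ -1530 J

Adiabatic: TV^(γ−1) = const with γ = 7/5.
T₂ = T₁ (V₁/V₂)^(γ−1) = 331 × (32.4/68.3)^0.4 = 331 × 0.7421 = 245.6 K.
W_by = nCᵥ(T₁ − T₂) = (0.86)(20.79)(331 − 245.6) = 1526 J.
Work on gas = −W_by = -1526 J.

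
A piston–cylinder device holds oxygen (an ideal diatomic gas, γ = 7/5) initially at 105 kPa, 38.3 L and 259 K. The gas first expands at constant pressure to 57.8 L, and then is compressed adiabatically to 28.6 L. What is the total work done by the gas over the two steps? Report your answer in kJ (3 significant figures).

W_total ≈ -2.88 kJ

Step 1 (isobaric): W = PΔV = (105 kPa)(57.8 − 38.3 L) = 2048 J.
After step 1: P = 105 kPa, V = 57.8 L, T = 390.9 K.
Step 2 (adiabatic): W = (P₁V₁ − P₂V₂)/(γ−1) = (6069 − 8042)/0.4 = -4931 J.
W_total = 2048 − 4931 = -2884 J.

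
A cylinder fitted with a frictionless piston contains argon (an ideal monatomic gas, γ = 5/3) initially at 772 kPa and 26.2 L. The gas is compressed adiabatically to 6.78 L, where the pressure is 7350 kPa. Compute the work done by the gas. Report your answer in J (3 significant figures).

Adiabatic: W = (P₁V₁ − P₂V₂)/(γ − 1) with γ = 5/3.
P₁V₁ = 20226 J, P₂V₂ = 49833 J.
W = (20226 − 49833) / 0.6667 = -44410 J.

W ≈ -44400 J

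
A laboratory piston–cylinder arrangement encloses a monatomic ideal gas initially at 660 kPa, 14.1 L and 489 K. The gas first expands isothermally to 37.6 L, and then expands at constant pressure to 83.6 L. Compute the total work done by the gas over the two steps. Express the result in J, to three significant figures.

W_total ≈ 20500 J

Step 1 (isothermal): W = P₁V₁ ln(V₂/V₁) = (9306) ln(37.6/14.1) = 9128 J.
After step 1: P = 247.5 kPa, V = 37.6 L, T = 489 K.
Step 2 (isobaric): W = PΔV = (247.5 kPa)(83.6 − 37.6 L) = 11385 J.
W_total = 9128 + 11385 = 20513 J.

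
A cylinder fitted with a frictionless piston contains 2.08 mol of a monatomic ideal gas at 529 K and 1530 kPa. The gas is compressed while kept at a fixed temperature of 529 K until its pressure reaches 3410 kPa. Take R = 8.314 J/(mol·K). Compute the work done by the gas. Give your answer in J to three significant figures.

Isothermal process: W = nRT ln(V₂/V₁) = nRT ln(P₁/P₂).
W = (2.08)(8.314)(529) × ln(1530/3410)
  = 9148 × ln(0.4487) = 9148 × -0.8014
W_by_gas = -7332 J.

W ≈ -7330 J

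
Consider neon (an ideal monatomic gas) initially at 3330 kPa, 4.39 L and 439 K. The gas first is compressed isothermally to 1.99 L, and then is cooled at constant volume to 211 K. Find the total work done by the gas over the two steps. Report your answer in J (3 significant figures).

Step 1 (isothermal): W = P₁V₁ ln(V₂/V₁) = (14619) ln(1.99/4.39) = -11566 J.
Step 2 (isochoric): W = 0 (constant volume).
W_total = -11566 + 0 = -11566 J.

W_total ≈ -11600 J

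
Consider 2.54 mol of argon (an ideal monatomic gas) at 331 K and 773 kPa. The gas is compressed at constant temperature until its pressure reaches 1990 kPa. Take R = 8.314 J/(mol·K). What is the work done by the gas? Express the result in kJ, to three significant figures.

Isothermal process: W = nRT ln(V₂/V₁) = nRT ln(P₁/P₂).
W = (2.54)(8.314)(331) × ln(773/1990)
  = 6990 × ln(0.3884) = 6990 × -0.9456
W_by_gas = -6610 J.

W ≈ -6.61 kJ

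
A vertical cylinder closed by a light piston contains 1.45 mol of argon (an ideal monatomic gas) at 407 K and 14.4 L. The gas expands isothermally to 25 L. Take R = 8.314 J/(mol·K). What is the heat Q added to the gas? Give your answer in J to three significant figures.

Isothermal ⇒ ΔU = 0, so Q = W = nRT ln(V₂/V₁).
Q = (1.45)(8.314)(407) ln(25/14.4) = 4907 × 0.5516 = 2707 J.

Q ≈ 2710 J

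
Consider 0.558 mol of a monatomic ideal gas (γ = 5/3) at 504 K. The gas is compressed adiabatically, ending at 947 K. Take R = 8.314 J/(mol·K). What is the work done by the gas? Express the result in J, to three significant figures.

W ≈ -3080 J

Adiabatic ⇒ Q = 0, so W_by = −ΔU = nCᵥ(T₁ − T₂).
Cᵥ = 3R/2 = 12.47 J/(mol·K).
W = (0.558)(12.47)(504 − 947) = -3083 J.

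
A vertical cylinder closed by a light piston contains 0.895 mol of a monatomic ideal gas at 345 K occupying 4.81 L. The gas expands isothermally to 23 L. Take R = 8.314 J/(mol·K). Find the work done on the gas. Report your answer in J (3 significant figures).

Isothermal: W = nRT ln(V₂/V₁).
W = (0.895)(8.314)(345) × ln(23/4.81)
  = 2567 × 1.565
W_by_gas = 4017 J; work on gas = −W_by = -4017 J.

W ≈ -4020 J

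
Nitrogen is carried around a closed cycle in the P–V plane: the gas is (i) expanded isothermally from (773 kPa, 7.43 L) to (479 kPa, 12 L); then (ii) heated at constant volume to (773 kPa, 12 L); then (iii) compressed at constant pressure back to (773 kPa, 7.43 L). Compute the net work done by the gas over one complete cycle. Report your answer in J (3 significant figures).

W_net ≈ -779 J

Leg (i): W = PᵢVᵢ ln(V_f/Vᵢ) = (5743) ln(12/7.43) = 2753 J.
Leg (ii): W = 0.
Leg (iii): W = PΔV = (773)(7.43 − 12) = -3533 J.
W_net = 2753 − 3533 = -779.3 J.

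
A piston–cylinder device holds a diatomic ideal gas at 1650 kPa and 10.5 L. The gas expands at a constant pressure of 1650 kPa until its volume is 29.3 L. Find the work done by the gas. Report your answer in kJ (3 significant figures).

W ≈ 31.0 kJ

Isobaric: W = P ΔV.
W = (1650 kPa)(29.3 − 10.5 L) = (1650)(18.8) = 31020 J.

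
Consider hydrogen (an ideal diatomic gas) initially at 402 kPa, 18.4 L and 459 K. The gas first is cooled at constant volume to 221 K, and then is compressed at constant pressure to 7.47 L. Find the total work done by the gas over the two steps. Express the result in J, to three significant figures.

Step 1 (isochoric): W = 0 (constant volume).
After step 1: P = 193.6 kPa (V unchanged).
Step 2 (isobaric): W = PΔV = (193.6 kPa)(7.47 − 18.4 L) = -2116 J.
W_total = 0 − 2116 = -2116 J.

W_total ≈ -2120 J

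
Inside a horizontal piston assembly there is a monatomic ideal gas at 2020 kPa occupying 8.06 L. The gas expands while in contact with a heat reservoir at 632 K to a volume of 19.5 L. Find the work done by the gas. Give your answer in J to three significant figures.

Isothermal: W = nRT ln(V₂/V₁) = P₁V₁ ln(V₂/V₁).
P₁V₁ = (2020 kPa)(8.06 L) = 16281 J.
W = 16281 × ln(19.5/8.06) = 16281 × 0.8835
W_by_gas = 14384 J.

W ≈ 14400 J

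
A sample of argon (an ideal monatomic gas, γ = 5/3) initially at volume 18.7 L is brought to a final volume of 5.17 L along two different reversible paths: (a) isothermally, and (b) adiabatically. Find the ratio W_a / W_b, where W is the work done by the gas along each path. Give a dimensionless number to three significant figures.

W_a / W_b ≈ 0.632

Path (a) isothermal: W = P₁V₁ ln(V₂/V₁) → W_a/(P₁V₁) = -1.286.
Path (b) adiabatic: W = P₁V₁(1 − (V₁/V₂)^(γ−1))/(γ−1) → W_b/(P₁V₁) = -2.034.
W_a / W_b = -1.286 / -2.034 = 0.6319.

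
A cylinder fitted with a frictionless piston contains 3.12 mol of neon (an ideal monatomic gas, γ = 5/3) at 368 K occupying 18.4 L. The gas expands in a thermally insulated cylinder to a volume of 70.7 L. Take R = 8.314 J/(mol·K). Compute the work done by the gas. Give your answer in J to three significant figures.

W ≈ 8480 J

Adiabatic: TV^(γ−1) = const with γ = 5/3.
T₂ = T₁ (V₁/V₂)^(γ−1) = 368 × (18.4/70.7)^0.667 = 368 × 0.4076 = 150 K.
W_by = nCᵥ(T₁ − T₂) = (3.12)(12.47)(368 − 150) = 8482 J.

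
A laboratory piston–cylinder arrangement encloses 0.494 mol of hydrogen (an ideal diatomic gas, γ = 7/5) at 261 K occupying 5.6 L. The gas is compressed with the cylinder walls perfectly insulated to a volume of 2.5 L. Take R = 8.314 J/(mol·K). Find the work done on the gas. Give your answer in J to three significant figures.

Adiabatic: TV^(γ−1) = const with γ = 7/5.
T₂ = T₁ (V₁/V₂)^(γ−1) = 261 × (5.6/2.5)^0.4 = 261 × 1.381 = 360.4 K.
W_by = nCᵥ(T₁ − T₂) = (0.494)(20.79)(261 − 360.4) = -1020 J.
Work on gas = −W_by = 1020 J.

W ≈ 1020 J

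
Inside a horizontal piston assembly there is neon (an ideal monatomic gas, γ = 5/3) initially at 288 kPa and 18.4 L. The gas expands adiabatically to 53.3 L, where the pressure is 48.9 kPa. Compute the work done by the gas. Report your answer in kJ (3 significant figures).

W ≈ 4.04 kJ

Adiabatic: W = (P₁V₁ − P₂V₂)/(γ − 1) with γ = 5/3.
P₁V₁ = 5299 J, P₂V₂ = 2606 J.
W = (5299 − 2606) / 0.6667 = 4039 J.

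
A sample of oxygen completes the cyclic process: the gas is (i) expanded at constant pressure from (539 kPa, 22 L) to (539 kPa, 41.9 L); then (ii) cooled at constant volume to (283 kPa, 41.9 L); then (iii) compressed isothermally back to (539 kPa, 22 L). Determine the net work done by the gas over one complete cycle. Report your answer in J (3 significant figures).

Leg (i): W = PΔV = (539)(41.9 − 22) = 10726 J.
Leg (ii): W = 0.
Leg (iii): W = PᵢVᵢ ln(V_f/Vᵢ) = (11858) ln(22/41.9) = -7639 J.
W_net = 10726 − 7639 = 3087 J.

W_net ≈ 3090 J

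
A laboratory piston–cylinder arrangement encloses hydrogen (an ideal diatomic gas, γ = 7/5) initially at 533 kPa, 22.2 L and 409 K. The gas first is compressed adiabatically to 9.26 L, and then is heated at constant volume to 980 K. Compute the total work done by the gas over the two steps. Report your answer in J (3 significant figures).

W_total ≈ -12400 J

Step 1 (adiabatic): W = (P₁V₁ − P₂V₂)/(γ−1) = (11833 − 16787)/0.4 = -12386 J.
Step 2 (isochoric): W = 0 (constant volume).
W_total = -12386 + 0 = -12386 J.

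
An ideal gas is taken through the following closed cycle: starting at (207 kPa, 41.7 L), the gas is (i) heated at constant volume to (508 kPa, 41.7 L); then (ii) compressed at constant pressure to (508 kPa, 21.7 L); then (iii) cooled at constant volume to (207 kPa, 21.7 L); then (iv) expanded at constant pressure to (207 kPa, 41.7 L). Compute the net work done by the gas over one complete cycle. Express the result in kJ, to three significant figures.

Constant-volume legs do no work.
W(ii) = (508)(21.7 − 41.7) = -10160 J; W(iv) = (207)(41.7 − 21.7) = 4140 J.
W_net = -10160 + 4140 = -6020 J (the counter-clockwise enclosed area).

W_net ≈ -6.02 kJ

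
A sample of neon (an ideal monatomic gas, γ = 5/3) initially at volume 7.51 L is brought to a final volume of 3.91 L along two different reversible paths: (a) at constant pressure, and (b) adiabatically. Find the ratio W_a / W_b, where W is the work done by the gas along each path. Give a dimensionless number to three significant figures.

Path (a) isobaric: W = P₁(V₂ − V₁) → W_a/(P₁V₁) = -0.4794.
Path (b) adiabatic: W = P₁V₁(1 − (V₁/V₂)^(γ−1))/(γ−1) → W_b/(P₁V₁) = -0.8178.
W_a / W_b = -0.4794 / -0.8178 = 0.5862.

W_a / W_b ≈ 0.586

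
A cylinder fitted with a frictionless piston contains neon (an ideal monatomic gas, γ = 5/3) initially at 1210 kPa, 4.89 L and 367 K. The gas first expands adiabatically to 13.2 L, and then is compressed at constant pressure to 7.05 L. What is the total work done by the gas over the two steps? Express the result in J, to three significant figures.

Step 1 (adiabatic): W = (P₁V₁ − P₂V₂)/(γ−1) = (5917 − 3052)/0.667 = 4297 J.
After step 1: P = 231.2 kPa, V = 13.2 L, T = 189.3 K.
Step 2 (isobaric): W = PΔV = (231.2 kPa)(7.05 − 13.2 L) = -1422 J.
W_total = 4297 − 1422 = 2875 J.

W_total ≈ 2880 J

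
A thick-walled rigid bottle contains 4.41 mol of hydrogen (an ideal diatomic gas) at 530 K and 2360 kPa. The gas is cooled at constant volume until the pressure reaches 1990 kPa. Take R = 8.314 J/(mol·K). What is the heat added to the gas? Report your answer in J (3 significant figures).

Constant volume ⇒ W = 0, so Q = ΔU = nCᵥΔT with Cᵥ = 5R/2 = 20.79 J/(mol·K).
At constant V, T₂/T₁ = P₂/P₁ ⇒ ΔT = T₁(P₂/P₁ − 1) = 530·(1990/2360 − 1) = -83.09 K.
ΔU = (4.41)(20.79)(-83.09) = -7616 J.

Q ≈ -7620 J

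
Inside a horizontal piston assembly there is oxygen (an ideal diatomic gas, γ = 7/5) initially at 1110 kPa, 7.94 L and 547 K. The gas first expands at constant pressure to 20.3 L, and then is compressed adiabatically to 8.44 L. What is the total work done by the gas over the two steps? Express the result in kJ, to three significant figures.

W_total ≈ -9.97 kJ

Step 1 (isobaric): W = PΔV = (1110 kPa)(20.3 − 7.94 L) = 13720 J.
After step 1: P = 1110 kPa, V = 20.3 L, T = 1399 K.
Step 2 (adiabatic): W = (P₁V₁ − P₂V₂)/(γ−1) = (22533 − 32010)/0.4 = -23692 J.
W_total = 13720 − 23692 = -9972 J.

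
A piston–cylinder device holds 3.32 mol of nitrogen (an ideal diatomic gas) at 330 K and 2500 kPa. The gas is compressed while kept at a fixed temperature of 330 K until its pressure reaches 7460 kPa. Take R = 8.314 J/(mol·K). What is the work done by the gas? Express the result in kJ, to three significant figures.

Isothermal process: W = nRT ln(V₂/V₁) = nRT ln(P₁/P₂).
W = (3.32)(8.314)(330) × ln(2500/7460)
  = 9109 × ln(0.3351) = 9109 × -1.093
W_by_gas = -9958 J.

W ≈ -9.96 kJ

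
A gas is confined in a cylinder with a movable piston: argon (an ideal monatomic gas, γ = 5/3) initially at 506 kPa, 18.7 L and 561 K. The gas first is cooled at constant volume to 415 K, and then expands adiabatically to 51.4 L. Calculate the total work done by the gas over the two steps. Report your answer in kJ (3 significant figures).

Step 1 (isochoric): W = 0 (constant volume).
After step 1: P = 374.3 kPa (V unchanged).
Step 2 (adiabatic): W = (P₁V₁ − P₂V₂)/(γ−1) = (7000 − 3567)/0.667 = 5149 J.
W_total = 0 + 5149 = 5149 J.

W_total ≈ 5.15 kJ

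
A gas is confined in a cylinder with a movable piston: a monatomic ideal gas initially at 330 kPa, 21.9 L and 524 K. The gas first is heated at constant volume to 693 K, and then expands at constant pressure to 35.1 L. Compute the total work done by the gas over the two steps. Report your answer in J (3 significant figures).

Step 1 (isochoric): W = 0 (constant volume).
After step 1: P = 436.4 kPa (V unchanged).
Step 2 (isobaric): W = PΔV = (436.4 kPa)(35.1 − 21.9 L) = 5761 J.
W_total = 0 + 5761 = 5761 J.

W_total ≈ 5760 J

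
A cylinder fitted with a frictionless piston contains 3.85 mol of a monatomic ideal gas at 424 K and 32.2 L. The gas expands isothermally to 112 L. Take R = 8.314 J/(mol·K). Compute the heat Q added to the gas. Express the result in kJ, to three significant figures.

Q ≈ 16.9 kJ

Isothermal ⇒ ΔU = 0, so Q = W = nRT ln(V₂/V₁).
Q = (3.85)(8.314)(424) ln(112/32.2) = 13572 × 1.247 = 16918 J.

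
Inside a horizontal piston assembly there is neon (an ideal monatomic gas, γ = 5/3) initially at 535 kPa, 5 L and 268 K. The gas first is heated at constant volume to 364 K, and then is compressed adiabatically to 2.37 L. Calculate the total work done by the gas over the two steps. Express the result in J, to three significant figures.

W_total ≈ -3510 J

Step 1 (isochoric): W = 0 (constant volume).
After step 1: P = 726.6 kPa (V unchanged).
Step 2 (adiabatic): W = (P₁V₁ − P₂V₂)/(γ−1) = (3633 − 5976)/0.667 = -3515 J.
W_total = 0 − 3515 = -3515 J.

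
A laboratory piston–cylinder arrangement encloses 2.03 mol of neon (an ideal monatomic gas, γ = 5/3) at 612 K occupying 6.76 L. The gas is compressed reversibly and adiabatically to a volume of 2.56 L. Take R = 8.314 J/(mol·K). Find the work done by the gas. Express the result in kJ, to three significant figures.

W ≈ -14.1 kJ

Adiabatic: TV^(γ−1) = const with γ = 5/3.
T₂ = T₁ (V₁/V₂)^(γ−1) = 612 × (6.76/2.56)^0.667 = 612 × 1.91 = 1169 K.
W_by = nCᵥ(T₁ − T₂) = (2.03)(12.47)(612 − 1169) = -14106 J.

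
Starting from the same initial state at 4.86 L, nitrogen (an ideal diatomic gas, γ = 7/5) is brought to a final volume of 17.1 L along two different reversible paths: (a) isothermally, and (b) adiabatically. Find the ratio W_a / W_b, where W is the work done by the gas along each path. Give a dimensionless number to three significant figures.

Path (a) isothermal: W = P₁V₁ ln(V₂/V₁) → W_a/(P₁V₁) = 1.258.
Path (b) adiabatic: W = P₁V₁(1 − (V₁/V₂)^(γ−1))/(γ−1) → W_b/(P₁V₁) = 0.9885.
W_a / W_b = 1.258 / 0.9885 = 1.273.

W_a / W_b ≈ 1.27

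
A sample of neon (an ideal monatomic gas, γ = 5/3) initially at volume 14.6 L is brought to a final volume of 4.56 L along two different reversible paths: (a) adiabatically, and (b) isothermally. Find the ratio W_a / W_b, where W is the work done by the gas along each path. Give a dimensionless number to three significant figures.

Path (a) adiabatic: W = P₁V₁(1 − (V₁/V₂)^(γ−1))/(γ−1) → W_a/(P₁V₁) = -1.758.
Path (b) isothermal: W = P₁V₁ ln(V₂/V₁) → W_b/(P₁V₁) = -1.164.
W_a / W_b = -1.758 / -1.164 = 1.511.

W_a / W_b ≈ 1.51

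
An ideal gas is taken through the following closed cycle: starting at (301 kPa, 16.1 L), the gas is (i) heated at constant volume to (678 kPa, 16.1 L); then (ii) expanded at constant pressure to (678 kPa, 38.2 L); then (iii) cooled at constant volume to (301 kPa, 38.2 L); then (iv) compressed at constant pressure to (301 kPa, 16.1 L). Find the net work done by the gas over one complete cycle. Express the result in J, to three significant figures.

Constant-volume legs do no work.
W(ii) = (678)(38.2 − 16.1) = 14984 J; W(iv) = (301)(16.1 − 38.2) = -6652 J.
W_net = 14984 − 6652 = 8332 J (the clockwise enclosed area).

W_net ≈ 8330 J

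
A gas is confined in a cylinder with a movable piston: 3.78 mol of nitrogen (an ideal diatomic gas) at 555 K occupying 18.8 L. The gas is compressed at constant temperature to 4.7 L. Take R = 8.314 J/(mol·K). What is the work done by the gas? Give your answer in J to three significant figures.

W ≈ -24200 J

Isothermal: W = nRT ln(V₂/V₁).
W = (3.78)(8.314)(555) × ln(4.7/18.8)
  = 17442 × -1.386
W_by_gas = -24180 J.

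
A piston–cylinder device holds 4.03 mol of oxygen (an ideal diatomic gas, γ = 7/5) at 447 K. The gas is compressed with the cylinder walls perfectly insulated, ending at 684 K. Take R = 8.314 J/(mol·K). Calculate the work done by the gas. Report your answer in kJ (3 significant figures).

Adiabatic ⇒ Q = 0, so W_by = −ΔU = nCᵥ(T₁ − T₂).
Cᵥ = 5R/2 = 20.79 J/(mol·K).
W = (4.03)(20.79)(447 − 684) = -19852 J.

W ≈ -19.9 kJ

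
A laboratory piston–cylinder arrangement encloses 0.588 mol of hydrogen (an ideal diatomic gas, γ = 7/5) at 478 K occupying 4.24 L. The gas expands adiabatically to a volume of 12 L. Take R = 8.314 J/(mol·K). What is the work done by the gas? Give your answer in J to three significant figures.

W ≈ 1990 J

Adiabatic: TV^(γ−1) = const with γ = 7/5.
T₂ = T₁ (V₁/V₂)^(γ−1) = 478 × (4.24/12)^0.4 = 478 × 0.6596 = 315.3 K.
W_by = nCᵥ(T₁ − T₂) = (0.588)(20.79)(478 − 315.3) = 1989 J.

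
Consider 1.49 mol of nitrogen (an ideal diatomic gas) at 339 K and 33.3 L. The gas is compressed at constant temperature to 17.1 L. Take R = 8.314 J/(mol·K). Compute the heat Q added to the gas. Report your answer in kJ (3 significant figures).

Q ≈ -2.80 kJ

Isothermal ⇒ ΔU = 0, so Q = W = nRT ln(V₂/V₁).
Q = (1.49)(8.314)(339) ln(17.1/33.3) = 4199 × -0.6665 = -2799 J.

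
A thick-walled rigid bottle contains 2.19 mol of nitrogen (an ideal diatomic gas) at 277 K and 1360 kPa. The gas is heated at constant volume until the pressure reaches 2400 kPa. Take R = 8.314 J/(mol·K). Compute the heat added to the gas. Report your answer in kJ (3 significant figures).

Q ≈ 9.64 kJ

Constant volume ⇒ W = 0, so Q = ΔU = nCᵥΔT with Cᵥ = 5R/2 = 20.79 J/(mol·K).
At constant V, T₂/T₁ = P₂/P₁ ⇒ ΔT = T₁(P₂/P₁ − 1) = 277·(2400/1360 − 1) = 211.8 K.
ΔU = (2.19)(20.79)(211.8) = 9642 J.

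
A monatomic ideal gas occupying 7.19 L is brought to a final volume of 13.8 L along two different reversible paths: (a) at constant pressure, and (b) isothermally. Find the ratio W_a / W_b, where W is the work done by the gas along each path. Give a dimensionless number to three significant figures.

Path (a) isobaric: W = P₁(V₂ − V₁) → W_a/(P₁V₁) = 0.9193.
Path (b) isothermal: W = P₁V₁ ln(V₂/V₁) → W_b/(P₁V₁) = 0.652.
W_a / W_b = 0.9193 / 0.652 = 1.41.

W_a / W_b ≈ 1.41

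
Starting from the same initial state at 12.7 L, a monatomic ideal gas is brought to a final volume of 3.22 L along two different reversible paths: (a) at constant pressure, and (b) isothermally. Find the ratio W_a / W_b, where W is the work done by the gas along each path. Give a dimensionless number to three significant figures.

W_a / W_b ≈ 0.544

Path (a) isobaric: W = P₁(V₂ − V₁) → W_a/(P₁V₁) = -0.7465.
Path (b) isothermal: W = P₁V₁ ln(V₂/V₁) → W_b/(P₁V₁) = -1.372.
W_a / W_b = -0.7465 / -1.372 = 0.544.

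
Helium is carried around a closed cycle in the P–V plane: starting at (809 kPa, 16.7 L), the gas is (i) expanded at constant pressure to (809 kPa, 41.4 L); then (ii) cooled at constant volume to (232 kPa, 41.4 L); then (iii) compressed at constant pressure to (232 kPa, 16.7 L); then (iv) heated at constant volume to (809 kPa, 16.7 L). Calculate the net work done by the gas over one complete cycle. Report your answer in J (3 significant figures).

W_net ≈ 14300 J

Constant-volume legs do no work.
W(i) = (809)(41.4 − 16.7) = 19982 J; W(iii) = (232)(16.7 − 41.4) = -5730 J.
W_net = 19982 − 5730 = 14252 J (the clockwise enclosed area).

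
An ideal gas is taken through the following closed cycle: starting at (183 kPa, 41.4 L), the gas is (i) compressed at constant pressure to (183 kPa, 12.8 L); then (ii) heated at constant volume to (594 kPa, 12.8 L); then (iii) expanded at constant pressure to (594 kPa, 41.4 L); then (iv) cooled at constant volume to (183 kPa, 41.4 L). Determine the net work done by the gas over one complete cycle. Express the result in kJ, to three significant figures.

W_net ≈ 11.8 kJ

Constant-volume legs do no work.
W(i) = (183)(12.8 − 41.4) = -5234 J; W(iii) = (594)(41.4 − 12.8) = 16988 J.
W_net = -5234 + 16988 = 11755 J (the clockwise enclosed area).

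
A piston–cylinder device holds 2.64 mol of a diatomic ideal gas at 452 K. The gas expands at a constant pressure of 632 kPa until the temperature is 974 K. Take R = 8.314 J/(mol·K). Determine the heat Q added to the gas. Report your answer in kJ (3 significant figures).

Isobaric: W = nRΔT = (2.64)(8.314)(522) = 11457 J.
ΔU = nCᵥΔT with Cᵥ = 5R/2: ΔU = (2.64)(20.79)(522) = 28643 J.
Q = ΔU + W = 28643 + 11457 = 40101 J.

Q ≈ 40.1 kJ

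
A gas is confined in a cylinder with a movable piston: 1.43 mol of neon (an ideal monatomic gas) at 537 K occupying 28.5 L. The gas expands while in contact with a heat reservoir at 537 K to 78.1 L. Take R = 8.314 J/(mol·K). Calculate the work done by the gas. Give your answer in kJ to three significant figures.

Isothermal: W = nRT ln(V₂/V₁).
W = (1.43)(8.314)(537) × ln(78.1/28.5)
  = 6384 × 1.008
W_by_gas = 6436 J.

W ≈ 6.44 kJ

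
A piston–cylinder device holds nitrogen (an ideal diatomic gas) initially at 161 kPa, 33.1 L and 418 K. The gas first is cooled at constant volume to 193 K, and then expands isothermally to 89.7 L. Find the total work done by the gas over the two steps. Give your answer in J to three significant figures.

Step 1 (isochoric): W = 0 (constant volume).
After step 1: P = 74.34 kPa (V unchanged).
Step 2 (isothermal): W = P₁V₁ ln(V₂/V₁) = (2461) ln(89.7/33.1) = 2453 J.
W_total = 0 + 2453 = 2453 J.

W_total ≈ 2450 J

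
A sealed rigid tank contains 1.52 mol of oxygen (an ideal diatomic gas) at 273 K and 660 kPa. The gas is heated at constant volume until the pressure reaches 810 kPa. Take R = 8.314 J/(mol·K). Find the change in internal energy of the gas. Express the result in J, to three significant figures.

Constant volume ⇒ W = 0, so Q = ΔU = nCᵥΔT with Cᵥ = 5R/2 = 20.79 J/(mol·K).
At constant V, T₂/T₁ = P₂/P₁ ⇒ ΔT = T₁(P₂/P₁ − 1) = 273·(810/660 − 1) = 62.05 K.
ΔU = (1.52)(20.79)(62.05) = 1960 J.

ΔU ≈ 1960 J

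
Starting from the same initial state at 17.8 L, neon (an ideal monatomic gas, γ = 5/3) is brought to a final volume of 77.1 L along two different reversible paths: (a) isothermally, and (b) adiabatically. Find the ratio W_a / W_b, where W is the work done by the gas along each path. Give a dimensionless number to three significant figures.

W_a / W_b ≈ 1.57

Path (a) isothermal: W = P₁V₁ ln(V₂/V₁) → W_a/(P₁V₁) = 1.466.
Path (b) adiabatic: W = P₁V₁(1 − (V₁/V₂)^(γ−1))/(γ−1) → W_b/(P₁V₁) = 0.9355.
W_a / W_b = 1.466 / 0.9355 = 1.567.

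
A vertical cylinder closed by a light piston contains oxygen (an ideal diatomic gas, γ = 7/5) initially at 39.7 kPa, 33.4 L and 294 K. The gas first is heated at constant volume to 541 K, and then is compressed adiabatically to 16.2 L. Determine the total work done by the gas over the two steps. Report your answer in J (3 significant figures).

W_total ≈ -2050 J

Step 1 (isochoric): W = 0 (constant volume).
After step 1: P = 73.05 kPa (V unchanged).
Step 2 (adiabatic): W = (P₁V₁ − P₂V₂)/(γ−1) = (2440 − 3259)/0.4 = -2047 J.
W_total = 0 − 2047 = -2047 J.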